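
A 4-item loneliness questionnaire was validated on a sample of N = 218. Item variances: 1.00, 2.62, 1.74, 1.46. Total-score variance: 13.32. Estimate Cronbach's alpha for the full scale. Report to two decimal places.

Cronbach's alpha = 0.65

sum of item variances = 1.00 + 2.62 + 1.74 + 1.46 = 6.82
α = (k/(k−1))·(1 − sum of item variances/σ²_total) = (4/3)·(1 − 6.82/13.32) = 0.65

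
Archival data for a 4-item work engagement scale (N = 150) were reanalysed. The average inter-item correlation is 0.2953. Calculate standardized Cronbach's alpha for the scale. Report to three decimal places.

standardized Cronbach's alpha = 0.626

Standardized α = k·r̄ / (1 + (k−1)·r̄) = 4 × 0.2953 / (1 + 3 × 0.2953)
  = 1.1812 / 1.8859 = 0.626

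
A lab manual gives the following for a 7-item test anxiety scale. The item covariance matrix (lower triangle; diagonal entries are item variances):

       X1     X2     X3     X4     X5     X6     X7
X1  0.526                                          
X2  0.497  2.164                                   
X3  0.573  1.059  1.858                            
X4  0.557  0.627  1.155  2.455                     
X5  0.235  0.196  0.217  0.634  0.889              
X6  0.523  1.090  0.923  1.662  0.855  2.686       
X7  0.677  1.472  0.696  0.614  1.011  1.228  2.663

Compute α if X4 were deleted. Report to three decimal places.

α = 0.811

Remaining items: X1, X2, X3, X5, X6, X7 (k = 6).
Σσ²ᵢ = 0.526 + 2.164 + 1.858 + 0.889 + 2.686 + 2.663 = 10.786
σ²_T = 10.786 + 2 × 11.252 = 33.290
α (item deleted) = (6/5)·(1 − 10.786/33.290) = 0.811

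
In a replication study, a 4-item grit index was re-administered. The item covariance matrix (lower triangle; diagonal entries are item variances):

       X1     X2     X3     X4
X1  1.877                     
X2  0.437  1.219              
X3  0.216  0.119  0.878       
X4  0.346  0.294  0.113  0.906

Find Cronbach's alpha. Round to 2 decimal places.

α = 0.51

Σσᵢ² = 1.877 + 1.219 + 0.878 + 0.906 = 4.880
Sum of off-diagonal covariances = 1.525
σ²_T = 4.880 + 2 × 1.525 = 7.930
α = (k/(k−1))·(1 − Σσᵢ²/σ²_T) = (4/3)·(1 − 4.880/7.930) = 0.51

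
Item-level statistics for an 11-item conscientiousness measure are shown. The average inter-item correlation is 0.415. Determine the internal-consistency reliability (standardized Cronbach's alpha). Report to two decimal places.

Standardized α = k·r̄ / (1 + (k−1)·r̄) = 11 × 0.415 / (1 + 10 × 0.415)
  = 4.5650 / 5.1500 = 0.89

α = 0.89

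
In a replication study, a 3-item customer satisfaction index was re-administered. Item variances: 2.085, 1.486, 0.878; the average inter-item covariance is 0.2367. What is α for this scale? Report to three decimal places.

α = 0.363

ΣVar(i) = 2.085 + 1.486 + 0.878 = 4.449
Sum of the 3 distinct covariances = 3 × 0.2367 = 0.7101
σ²_total = ΣVar(i) + 2·Σcov = 4.449 + 2 × 0.7101 = 5.8692
α = (3/2)·(1 − 4.449/5.8692) = 0.363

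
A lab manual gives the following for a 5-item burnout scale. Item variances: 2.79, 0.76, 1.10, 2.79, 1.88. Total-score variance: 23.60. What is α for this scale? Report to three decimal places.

α = 0.756

Σσ²ᵢ = 2.79 + 0.76 + 1.10 + 2.79 + 1.88 = 9.32
α = (k/(k−1))·(1 − Σσ²ᵢ/total variance) = (5/4)·(1 − 9.32/23.60) = 0.756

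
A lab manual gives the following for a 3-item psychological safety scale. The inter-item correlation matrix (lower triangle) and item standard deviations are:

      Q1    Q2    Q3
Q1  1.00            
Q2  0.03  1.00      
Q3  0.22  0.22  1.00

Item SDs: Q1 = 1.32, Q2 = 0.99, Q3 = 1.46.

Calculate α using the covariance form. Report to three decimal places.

α = 0.365

Σσ²ᵢ = 1.32² + 0.99² + 1.46² = 4.8541
Covariances σ_ij = r_ij · s_i · s_j:
  σ(Q1,Q2) = 0.03 × 1.32 × 0.99 = 0.0392
  σ(Q1,Q3) = 0.22 × 1.32 × 1.46 = 0.4240
  σ(Q2,Q3) = 0.22 × 0.99 × 1.46 = 0.3180
σ²_T = Σσ²ᵢ + 2·Σσ_ij = 4.8541 + 2 × 0.7812 = 6.4165
α = (3/2)·(1 − 4.8541/6.4165) = 0.365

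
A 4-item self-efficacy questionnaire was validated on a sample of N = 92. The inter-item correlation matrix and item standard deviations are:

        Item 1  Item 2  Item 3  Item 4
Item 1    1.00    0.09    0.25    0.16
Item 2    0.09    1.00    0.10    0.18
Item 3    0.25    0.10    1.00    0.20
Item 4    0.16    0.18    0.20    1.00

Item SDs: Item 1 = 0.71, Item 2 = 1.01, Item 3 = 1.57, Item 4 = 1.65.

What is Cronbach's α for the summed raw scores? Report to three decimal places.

Σσ²ᵢ = 0.71² + 1.01² + 1.57² + 1.65² = 6.7116
Covariances σ_ij = r_ij · s_i · s_j:
  σ(Item 1,Item 2) = 0.09 × 0.71 × 1.01 = 0.0645
  σ(Item 1,Item 3) = 0.25 × 0.71 × 1.57 = 0.2787
  σ(Item 1,Item 4) = 0.16 × 0.71 × 1.65 = 0.1874
  σ(Item 2,Item 3) = 0.10 × 1.01 × 1.57 = 0.1586
  σ(Item 2,Item 4) = 0.18 × 1.01 × 1.65 = 0.3000
  σ(Item 3,Item 4) = 0.20 × 1.57 × 1.65 = 0.5181
σ²_T = Σσ²ᵢ + 2·Σσ_ij = 6.7116 + 2 × 1.5073 = 9.7262
α = (4/3)·(1 − 6.7116/9.7262) = 0.413

Cronbach's α = 0.413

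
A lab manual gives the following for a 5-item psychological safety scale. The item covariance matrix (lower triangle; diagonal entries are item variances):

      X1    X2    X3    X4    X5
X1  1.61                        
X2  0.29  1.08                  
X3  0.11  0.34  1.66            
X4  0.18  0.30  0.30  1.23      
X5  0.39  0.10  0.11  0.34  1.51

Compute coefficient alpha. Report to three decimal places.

coefficient alpha = 0.512

Σσᵢ² = 1.61 + 1.08 + 1.66 + 1.23 + 1.51 = 7.09
Sum of the distinct covariances = 2.46
Var(T) = 7.09 + 2 × 2.46 = 12.01
α = (k/(k−1))·(1 − Σσᵢ²/Var(T)) = (5/4)·(1 − 7.09/12.01) = 0.512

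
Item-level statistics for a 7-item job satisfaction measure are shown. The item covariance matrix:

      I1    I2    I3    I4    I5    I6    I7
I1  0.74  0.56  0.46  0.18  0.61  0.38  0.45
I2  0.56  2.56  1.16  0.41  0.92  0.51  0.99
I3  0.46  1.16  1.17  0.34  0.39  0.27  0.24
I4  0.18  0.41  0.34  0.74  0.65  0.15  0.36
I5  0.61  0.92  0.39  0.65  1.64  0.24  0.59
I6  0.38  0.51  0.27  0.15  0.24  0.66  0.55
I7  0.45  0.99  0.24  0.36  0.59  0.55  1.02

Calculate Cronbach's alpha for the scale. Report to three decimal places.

α = 0.828

Σσ²ᵢ = 0.74 + 2.56 + 1.17 + 0.74 + 1.64 + 0.66 + 1.02 = 8.53
Sum of the distinct covariances = 10.41
total variance = 8.53 + 2 × 10.41 = 29.35
α = (k/(k−1))·(1 − Σσ²ᵢ/total variance) = (7/6)·(1 − 8.53/29.35) = 0.828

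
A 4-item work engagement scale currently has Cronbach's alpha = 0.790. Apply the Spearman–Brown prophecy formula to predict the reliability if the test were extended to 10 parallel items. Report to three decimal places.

Length factor m = 10/4 = 2.5000
α' = m·α / (1 + (m−1)·α)
   = 10/4 × 0.790 / (1 + (10/4 − 1) × 0.790)
   = 1.9750 / 2.1850 = 0.904

predicted reliability = 0.904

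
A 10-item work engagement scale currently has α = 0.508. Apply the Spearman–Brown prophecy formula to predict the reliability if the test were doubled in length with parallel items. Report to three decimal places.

Length factor m = 2
α' = m·α / (1 + (m−1)·α)
   = 2 × 0.508 / (1 + (2 − 1) × 0.508)
   = 1.0160 / 1.5080 = 0.674

predicted reliability = 0.674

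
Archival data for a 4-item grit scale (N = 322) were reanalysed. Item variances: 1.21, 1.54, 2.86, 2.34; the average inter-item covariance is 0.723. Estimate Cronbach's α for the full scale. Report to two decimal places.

α = 0.70

Σσ²ᵢ = 1.21 + 1.54 + 2.86 + 2.34 = 7.95
Sum of the 6 distinct covariances = 6 × 0.723 = 4.338
Var(T) = Σσ²ᵢ + 2·Σcov = 7.95 + 2 × 4.338 = 16.626
α = (4/3)·(1 − 7.95/16.626) = 0.70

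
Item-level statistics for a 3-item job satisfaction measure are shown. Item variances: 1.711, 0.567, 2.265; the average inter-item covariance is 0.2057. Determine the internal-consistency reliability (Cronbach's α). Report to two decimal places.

Cronbach's α = 0.32

Σσᵢ² = 1.711 + 0.567 + 2.265 = 4.543
Sum of the 3 distinct covariances = 3 × 0.2057 = 0.6171
σ²_T = Σσᵢ² + 2·Σcov = 4.543 + 2 × 0.6171 = 5.7772
α = (3/2)·(1 − 4.543/5.7772) = 0.32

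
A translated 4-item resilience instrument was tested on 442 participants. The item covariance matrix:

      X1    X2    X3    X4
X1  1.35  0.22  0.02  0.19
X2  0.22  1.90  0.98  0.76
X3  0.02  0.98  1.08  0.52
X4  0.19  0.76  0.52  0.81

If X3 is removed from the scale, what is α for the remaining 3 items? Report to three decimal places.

α = 0.548

Remaining items: X1, X2, X4 (k = 3).
Σσ²ᵢ = 1.35 + 1.90 + 0.81 = 4.06
σ²_T = 4.06 + 2 × 1.17 = 6.40
α (item deleted) = (3/2)·(1 − 4.06/6.40) = 0.548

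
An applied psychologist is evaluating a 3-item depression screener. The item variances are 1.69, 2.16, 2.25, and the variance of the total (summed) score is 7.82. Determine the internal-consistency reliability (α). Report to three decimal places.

ΣVar(i) = 1.69 + 2.16 + 2.25 = 6.10
α = (k/(k−1))·(1 − ΣVar(i)/Var(T)) = (3/2)·(1 − 6.10/7.82) = 0.330

α = 0.330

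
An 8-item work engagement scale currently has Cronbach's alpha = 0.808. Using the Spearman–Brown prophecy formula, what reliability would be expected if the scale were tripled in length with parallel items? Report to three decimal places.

predicted reliability = 0.927

Length factor m = 3
α' = m·α / (1 + (m−1)·α)
   = 3 × 0.808 / (1 + (3 − 1) × 0.808)
   = 2.4240 / 2.6160 = 0.927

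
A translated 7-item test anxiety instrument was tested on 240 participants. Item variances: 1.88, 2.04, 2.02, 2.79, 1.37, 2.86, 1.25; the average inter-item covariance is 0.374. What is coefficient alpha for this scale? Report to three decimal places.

Σσᵢ² = 1.88 + 2.04 + 2.02 + 2.79 + 1.37 + 2.86 + 1.25 = 14.21
Sum of the 21 distinct covariances = 21 × 0.374 = 7.854
Var(T) = Σσᵢ² + 2·Σcov = 14.21 + 2 × 7.854 = 29.918
α = (7/6)·(1 − 14.21/29.918) = 0.613

coefficient alpha = 0.613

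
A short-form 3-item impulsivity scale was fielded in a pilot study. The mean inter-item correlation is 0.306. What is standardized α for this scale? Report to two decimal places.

Standardized α = k·r̄ / (1 + (k−1)·r̄) = 3 × 0.306 / (1 + 2 × 0.306)
  = 0.9180 / 1.6120 = 0.57

α = 0.57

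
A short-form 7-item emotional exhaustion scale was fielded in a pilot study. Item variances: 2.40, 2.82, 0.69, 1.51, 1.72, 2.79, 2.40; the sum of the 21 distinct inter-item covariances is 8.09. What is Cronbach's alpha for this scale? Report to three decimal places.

Σσ²ᵢ = 2.40 + 2.82 + 0.69 + 1.51 + 1.72 + 2.79 + 2.40 = 14.33
Sum of distinct covariances = 8.09
σ²_T = Σσ²ᵢ + 2·Σcov = 14.33 + 2 × 8.09 = 30.51
α = (7/6)·(1 − 14.33/30.51) = 0.619

α = 0.619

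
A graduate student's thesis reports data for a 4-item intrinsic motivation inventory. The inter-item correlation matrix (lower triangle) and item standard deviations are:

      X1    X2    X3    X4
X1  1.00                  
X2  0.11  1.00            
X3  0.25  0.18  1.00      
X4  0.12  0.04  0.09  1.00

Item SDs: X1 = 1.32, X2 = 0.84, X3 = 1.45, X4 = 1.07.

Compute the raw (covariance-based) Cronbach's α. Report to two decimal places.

Σσ²ᵢ = 1.32² + 0.84² + 1.45² + 1.07² = 5.6954
Covariances σ_ij = r_ij · s_i · s_j:
  σ(X1,X2) = 0.11 × 1.32 × 0.84 = 0.1220
  σ(X1,X3) = 0.25 × 1.32 × 1.45 = 0.4785
  σ(X1,X4) = 0.12 × 1.32 × 1.07 = 0.1695
  σ(X2,X3) = 0.18 × 0.84 × 1.45 = 0.2192
  σ(X2,X4) = 0.04 × 0.84 × 1.07 = 0.0360
  σ(X3,X4) = 0.09 × 1.45 × 1.07 = 0.1396
σ²_T = Σσ²ᵢ + 2·Σσ_ij = 5.6954 + 2 × 1.1648 = 8.0250
α = (4/3)·(1 − 5.6954/8.0250) = 0.39

Cronbach's α = 0.39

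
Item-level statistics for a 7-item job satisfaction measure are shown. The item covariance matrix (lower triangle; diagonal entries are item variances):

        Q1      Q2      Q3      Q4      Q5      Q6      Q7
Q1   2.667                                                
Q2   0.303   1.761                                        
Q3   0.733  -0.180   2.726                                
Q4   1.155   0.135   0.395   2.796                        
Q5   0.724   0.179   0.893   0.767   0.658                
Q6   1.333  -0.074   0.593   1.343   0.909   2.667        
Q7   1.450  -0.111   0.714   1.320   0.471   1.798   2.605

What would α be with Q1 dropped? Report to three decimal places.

Remaining items: Q2, Q3, Q4, Q5, Q6, Q7 (k = 6).
ΣVar(i) = 1.761 + 2.726 + 2.796 + 0.658 + 2.667 + 2.605 = 13.213
σ²_total = 13.213 + 2 × 9.152 = 31.517
α (item deleted) = (6/5)·(1 − 13.213/31.517) = 0.697

α = 0.697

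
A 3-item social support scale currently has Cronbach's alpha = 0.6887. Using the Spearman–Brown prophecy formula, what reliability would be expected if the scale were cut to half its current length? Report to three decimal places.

predicted reliability = 0.525

Length factor m = 1/2
α' = m·α / (1 − (1−m)·α)
   = 1/2 × 0.6887 / (1 − (1 − 1/2) × 0.6887)
   = 0.3443 / 0.6557 = 0.525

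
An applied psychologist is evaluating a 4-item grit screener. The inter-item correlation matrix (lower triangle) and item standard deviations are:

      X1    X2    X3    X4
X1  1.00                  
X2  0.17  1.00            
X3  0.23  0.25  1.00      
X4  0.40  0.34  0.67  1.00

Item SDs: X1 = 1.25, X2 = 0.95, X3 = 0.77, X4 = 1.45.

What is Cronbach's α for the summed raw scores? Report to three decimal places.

Σσ²ᵢ = 1.25² + 0.95² + 0.77² + 1.45² = 5.1604
Covariances σ_ij = r_ij · s_i · s_j:
  σ(X1,X2) = 0.17 × 1.25 × 0.95 = 0.2019
  σ(X1,X3) = 0.23 × 1.25 × 0.77 = 0.2214
  σ(X1,X4) = 0.40 × 1.25 × 1.45 = 0.7250
  σ(X2,X3) = 0.25 × 0.95 × 0.77 = 0.1829
  σ(X2,X4) = 0.34 × 0.95 × 1.45 = 0.4683
  σ(X3,X4) = 0.67 × 0.77 × 1.45 = 0.7481
σ²_T = Σσ²ᵢ + 2·Σσ_ij = 5.1604 + 2 × 2.5476 = 10.2556
α = (4/3)·(1 − 5.1604/10.2556) = 0.662

α = 0.662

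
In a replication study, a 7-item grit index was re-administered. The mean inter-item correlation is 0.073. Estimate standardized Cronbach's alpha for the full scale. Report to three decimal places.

Standardized α = k·r̄ / (1 + (k−1)·r̄) = 7 × 0.073 / (1 + 6 × 0.073)
  = 0.5110 / 1.4380 = 0.355

α = 0.355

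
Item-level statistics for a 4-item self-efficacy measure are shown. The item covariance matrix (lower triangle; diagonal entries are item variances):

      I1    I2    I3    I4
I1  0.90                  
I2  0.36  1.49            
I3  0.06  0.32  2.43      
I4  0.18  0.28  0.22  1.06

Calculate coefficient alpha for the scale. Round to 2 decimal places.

sum of item variances = 0.90 + 1.49 + 2.43 + 1.06 = 5.88
Sum of off-diagonal covariances = 1.42
total variance = 5.88 + 2 × 1.42 = 8.72
α = (k/(k−1))·(1 − sum of item variances/total variance) = (4/3)·(1 − 5.88/8.72) = 0.43

α = 0.43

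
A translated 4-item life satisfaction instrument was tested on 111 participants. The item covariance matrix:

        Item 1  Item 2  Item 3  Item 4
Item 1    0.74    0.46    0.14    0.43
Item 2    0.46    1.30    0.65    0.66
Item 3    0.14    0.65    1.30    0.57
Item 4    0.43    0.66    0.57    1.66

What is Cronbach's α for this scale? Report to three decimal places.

α = 0.717

ΣVar(i) = 0.74 + 1.30 + 1.30 + 1.66 = 5.00
Σ_{i<j} σ_ij = 2.91
σ²_T = 5.00 + 2 × 2.91 = 10.82
α = (k/(k−1))·(1 − ΣVar(i)/σ²_T) = (4/3)·(1 − 5.00/10.82) = 0.717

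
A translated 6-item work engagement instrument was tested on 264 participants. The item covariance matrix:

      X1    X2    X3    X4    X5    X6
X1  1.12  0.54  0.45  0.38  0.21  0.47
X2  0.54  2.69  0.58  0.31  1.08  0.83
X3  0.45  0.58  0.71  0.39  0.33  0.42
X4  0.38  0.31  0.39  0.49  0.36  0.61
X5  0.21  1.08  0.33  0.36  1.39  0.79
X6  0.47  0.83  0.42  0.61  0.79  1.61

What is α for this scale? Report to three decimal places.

sum of item variances = 1.12 + 2.69 + 0.71 + 0.49 + 1.39 + 1.61 = 8.01
Sum of the distinct covariances = 7.75
total variance = 8.01 + 2 × 7.75 = 23.51
α = (k/(k−1))·(1 − sum of item variances/total variance) = (6/5)·(1 − 8.01/23.51) = 0.791

α = 0.791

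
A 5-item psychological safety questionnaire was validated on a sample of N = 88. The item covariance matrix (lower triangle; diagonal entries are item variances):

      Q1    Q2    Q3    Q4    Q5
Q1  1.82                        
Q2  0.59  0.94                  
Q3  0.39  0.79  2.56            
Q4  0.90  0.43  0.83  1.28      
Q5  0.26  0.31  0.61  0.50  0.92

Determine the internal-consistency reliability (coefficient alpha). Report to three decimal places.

sum of item variances = 1.82 + 0.94 + 2.56 + 1.28 + 0.92 = 7.52
Sum of off-diagonal covariances = 5.61
total variance = 7.52 + 2 × 5.61 = 18.74
α = (k/(k−1))·(1 − sum of item variances/total variance) = (5/4)·(1 − 7.52/18.74) = 0.748

α = 0.748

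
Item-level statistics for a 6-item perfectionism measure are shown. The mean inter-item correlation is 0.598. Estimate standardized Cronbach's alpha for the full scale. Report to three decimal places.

α = 0.899

Standardized α = k·r̄ / (1 + (k−1)·r̄) = 6 × 0.598 / (1 + 5 × 0.598)
  = 3.5880 / 3.9900 = 0.899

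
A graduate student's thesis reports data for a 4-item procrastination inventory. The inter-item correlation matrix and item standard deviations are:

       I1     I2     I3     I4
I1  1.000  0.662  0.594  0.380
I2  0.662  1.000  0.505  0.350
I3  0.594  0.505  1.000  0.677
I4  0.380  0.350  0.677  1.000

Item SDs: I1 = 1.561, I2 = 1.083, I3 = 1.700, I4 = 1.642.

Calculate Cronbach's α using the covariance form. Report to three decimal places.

α = 0.810

Σσ²ᵢ = 1.561² + 1.083² + 1.700² + 1.642² = 9.1958
Covariances σ_ij = r_ij · s_i · s_j:
  σ(I1,I2) = 0.662 × 1.561 × 1.083 = 1.1192
  σ(I1,I3) = 0.594 × 1.561 × 1.700 = 1.5763
  σ(I1,I4) = 0.380 × 1.561 × 1.642 = 0.9740
  σ(I2,I3) = 0.505 × 1.083 × 1.700 = 0.9298
  σ(I2,I4) = 0.350 × 1.083 × 1.642 = 0.6224
  σ(I3,I4) = 0.677 × 1.700 × 1.642 = 1.8898
σ²_T = Σσ²ᵢ + 2·Σσ_ij = 9.1958 + 2 × 7.1115 = 23.4188
α = (4/3)·(1 − 9.1958/23.4188) = 0.810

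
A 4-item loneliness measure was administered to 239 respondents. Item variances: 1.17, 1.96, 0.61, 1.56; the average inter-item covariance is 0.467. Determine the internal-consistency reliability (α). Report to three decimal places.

α = 0.685

sum of item variances = 1.17 + 1.96 + 0.61 + 1.56 = 5.30
Sum of the 6 distinct covariances = 6 × 0.467 = 2.802
Var(T) = sum of item variances + 2·Σcov = 5.30 + 2 × 2.802 = 10.904
α = (4/3)·(1 − 5.30/10.904) = 0.685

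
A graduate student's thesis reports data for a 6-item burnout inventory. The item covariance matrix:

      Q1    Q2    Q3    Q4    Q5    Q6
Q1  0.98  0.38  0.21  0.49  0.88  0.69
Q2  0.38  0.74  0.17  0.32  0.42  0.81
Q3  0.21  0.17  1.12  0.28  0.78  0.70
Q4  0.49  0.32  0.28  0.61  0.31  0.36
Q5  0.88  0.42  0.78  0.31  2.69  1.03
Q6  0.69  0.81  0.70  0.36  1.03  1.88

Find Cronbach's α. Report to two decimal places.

Σσ²ᵢ = 0.98 + 0.74 + 1.12 + 0.61 + 2.69 + 1.88 = 8.02
Sum of off-diagonal covariances = 7.83
total variance = 8.02 + 2 × 7.83 = 23.68
α = (k/(k−1))·(1 − Σσ²ᵢ/total variance) = (6/5)·(1 − 8.02/23.68) = 0.79

α = 0.79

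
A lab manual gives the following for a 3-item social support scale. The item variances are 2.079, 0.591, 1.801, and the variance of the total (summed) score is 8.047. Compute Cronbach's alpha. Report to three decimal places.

α = 0.667

sum of item variances = 2.079 + 0.591 + 1.801 = 4.471
α = (k/(k−1))·(1 − sum of item variances/σ²_T) = (3/2)·(1 − 4.471/8.047) = 0.667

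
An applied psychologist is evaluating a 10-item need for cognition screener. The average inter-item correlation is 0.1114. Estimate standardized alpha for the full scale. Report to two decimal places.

Standardized α = k·r̄ / (1 + (k−1)·r̄) = 10 × 0.1114 / (1 + 9 × 0.1114)
  = 1.1140 / 2.0026 = 0.56

α = 0.56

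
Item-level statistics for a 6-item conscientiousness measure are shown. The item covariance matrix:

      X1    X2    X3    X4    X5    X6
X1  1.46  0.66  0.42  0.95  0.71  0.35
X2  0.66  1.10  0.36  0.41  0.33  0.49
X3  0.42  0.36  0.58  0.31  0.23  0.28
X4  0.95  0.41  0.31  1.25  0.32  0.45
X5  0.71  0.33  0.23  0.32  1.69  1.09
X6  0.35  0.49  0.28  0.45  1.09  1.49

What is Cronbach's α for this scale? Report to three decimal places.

ΣVar(i) = 1.46 + 1.10 + 0.58 + 1.25 + 1.69 + 1.49 = 7.57
Sum of off-diagonal covariances = 7.36
Var(T) = 7.57 + 2 × 7.36 = 22.29
α = (k/(k−1))·(1 − ΣVar(i)/Var(T)) = (6/5)·(1 − 7.57/22.29) = 0.792

Cronbach's α = 0.792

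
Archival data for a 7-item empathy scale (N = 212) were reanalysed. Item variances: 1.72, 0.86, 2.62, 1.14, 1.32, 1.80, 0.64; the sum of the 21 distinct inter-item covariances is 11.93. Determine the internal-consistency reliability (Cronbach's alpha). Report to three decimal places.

Σσᵢ² = 1.72 + 0.86 + 2.62 + 1.14 + 1.32 + 1.80 + 0.64 = 10.10
Sum of distinct covariances = 11.93
σ²_T = Σσᵢ² + 2·Σcov = 10.10 + 2 × 11.93 = 33.96
α = (7/6)·(1 − 10.10/33.96) = 0.820

Cronbach's alpha = 0.820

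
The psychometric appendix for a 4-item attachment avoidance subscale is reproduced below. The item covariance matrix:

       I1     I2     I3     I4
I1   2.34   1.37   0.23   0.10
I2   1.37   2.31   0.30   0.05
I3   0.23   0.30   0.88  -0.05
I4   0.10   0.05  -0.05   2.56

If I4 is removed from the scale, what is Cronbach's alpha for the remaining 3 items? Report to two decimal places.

Remaining items: I1, I2, I3 (k = 3).
sum of item variances = 2.34 + 2.31 + 0.88 = 5.53
σ²_total = 5.53 + 2 × 1.90 = 9.33
α (item deleted) = (3/2)·(1 − 5.53/9.33) = 0.61

α = 0.61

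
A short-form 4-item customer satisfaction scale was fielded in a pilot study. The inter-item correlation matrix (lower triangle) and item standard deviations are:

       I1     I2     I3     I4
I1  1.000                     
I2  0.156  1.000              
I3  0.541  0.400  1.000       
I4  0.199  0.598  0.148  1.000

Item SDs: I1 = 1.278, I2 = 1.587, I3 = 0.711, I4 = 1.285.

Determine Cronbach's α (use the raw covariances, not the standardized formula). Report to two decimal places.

Σσ²ᵢ = 1.278² + 1.587² + 0.711² + 1.285² = 6.3086
Covariances σ_ij = r_ij · s_i · s_j:
  σ(I1,I2) = 0.156 × 1.278 × 1.587 = 0.3164
  σ(I1,I3) = 0.541 × 1.278 × 0.711 = 0.4916
  σ(I1,I4) = 0.199 × 1.278 × 1.285 = 0.3268
  σ(I2,I3) = 0.400 × 1.587 × 0.711 = 0.4513
  σ(I2,I4) = 0.598 × 1.587 × 1.285 = 1.2195
  σ(I3,I4) = 0.148 × 0.711 × 1.285 = 0.1352
σ²_T = Σσ²ᵢ + 2·Σσ_ij = 6.3086 + 2 × 2.9408 = 12.1902
α = (4/3)·(1 − 6.3086/12.1902) = 0.64

α = 0.64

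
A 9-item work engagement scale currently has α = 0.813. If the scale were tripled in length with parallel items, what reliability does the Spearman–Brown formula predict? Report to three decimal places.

Length factor m = 3
α' = m·α / (1 + (m−1)·α)
   = 3 × 0.813 / (1 + (3 − 1) × 0.813)
   = 2.4390 / 2.6260 = 0.929

predicted reliability = 0.929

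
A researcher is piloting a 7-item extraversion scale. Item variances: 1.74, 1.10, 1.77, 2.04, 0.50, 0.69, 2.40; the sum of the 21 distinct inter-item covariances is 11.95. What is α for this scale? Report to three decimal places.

Σσᵢ² = 1.74 + 1.10 + 1.77 + 2.04 + 0.50 + 0.69 + 2.40 = 10.24
Sum of distinct covariances = 11.95
σ²_T = Σσᵢ² + 2·Σcov = 10.24 + 2 × 11.95 = 34.14
α = (7/6)·(1 − 10.24/34.14) = 0.817

α = 0.817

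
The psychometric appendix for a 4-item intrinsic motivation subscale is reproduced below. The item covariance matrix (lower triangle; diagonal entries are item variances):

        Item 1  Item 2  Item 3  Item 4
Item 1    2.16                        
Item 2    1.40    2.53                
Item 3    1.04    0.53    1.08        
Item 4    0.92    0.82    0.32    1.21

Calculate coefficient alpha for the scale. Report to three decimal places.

coefficient alpha = 0.787

sum of item variances = 2.16 + 2.53 + 1.08 + 1.21 = 6.98
Σ_{i<j} σ_ij = 5.03
σ²_T = 6.98 + 2 × 5.03 = 17.04
α = (k/(k−1))·(1 − sum of item variances/σ²_T) = (4/3)·(1 − 6.98/17.04) = 0.787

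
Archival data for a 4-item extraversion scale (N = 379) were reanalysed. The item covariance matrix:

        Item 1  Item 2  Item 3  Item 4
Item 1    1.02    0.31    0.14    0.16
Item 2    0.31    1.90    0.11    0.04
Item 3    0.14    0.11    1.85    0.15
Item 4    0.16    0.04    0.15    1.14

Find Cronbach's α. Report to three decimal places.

sum of item variances = 1.02 + 1.90 + 1.85 + 1.14 = 5.91
Sum of the distinct covariances = 0.91
total variance = 5.91 + 2 × 0.91 = 7.73
α = (k/(k−1))·(1 − sum of item variances/total variance) = (4/3)·(1 − 5.91/7.73) = 0.314

Cronbach's α = 0.314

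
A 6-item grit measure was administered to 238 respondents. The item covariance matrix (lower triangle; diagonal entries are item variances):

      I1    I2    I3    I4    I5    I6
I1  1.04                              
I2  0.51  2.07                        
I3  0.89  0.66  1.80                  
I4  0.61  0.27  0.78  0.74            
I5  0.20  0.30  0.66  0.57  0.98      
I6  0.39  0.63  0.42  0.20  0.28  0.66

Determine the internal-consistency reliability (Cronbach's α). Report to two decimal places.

Σσᵢ² = 1.04 + 2.07 + 1.80 + 0.74 + 0.98 + 0.66 = 7.29
Sum of off-diagonal covariances = 7.37
Var(T) = 7.29 + 2 × 7.37 = 22.03
α = (k/(k−1))·(1 − Σσᵢ²/Var(T)) = (6/5)·(1 − 7.29/22.03) = 0.80

α = 0.80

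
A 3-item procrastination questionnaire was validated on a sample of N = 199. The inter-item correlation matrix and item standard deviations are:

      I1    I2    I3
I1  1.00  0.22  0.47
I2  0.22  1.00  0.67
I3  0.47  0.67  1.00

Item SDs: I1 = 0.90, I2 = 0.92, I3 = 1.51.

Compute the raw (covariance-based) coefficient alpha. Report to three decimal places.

Σσ²ᵢ = 0.90² + 0.92² + 1.51² = 3.9365
Covariances σ_ij = r_ij · s_i · s_j:
  σ(I1,I2) = 0.22 × 0.90 × 0.92 = 0.1822
  σ(I1,I3) = 0.47 × 0.90 × 1.51 = 0.6387
  σ(I2,I3) = 0.67 × 0.92 × 1.51 = 0.9308
σ²_T = Σσ²ᵢ + 2·Σσ_ij = 3.9365 + 2 × 1.7517 = 7.4399
α = (3/2)·(1 − 3.9365/7.4399) = 0.706

coefficient alpha = 0.706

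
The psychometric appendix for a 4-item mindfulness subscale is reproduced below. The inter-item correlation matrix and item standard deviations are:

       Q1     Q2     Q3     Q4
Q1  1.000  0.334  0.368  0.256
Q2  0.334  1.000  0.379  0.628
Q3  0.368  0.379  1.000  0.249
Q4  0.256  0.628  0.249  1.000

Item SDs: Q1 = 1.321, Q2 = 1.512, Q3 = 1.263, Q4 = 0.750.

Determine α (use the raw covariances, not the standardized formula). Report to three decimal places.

α = 0.679

Σσ²ᵢ = 1.321² + 1.512² + 1.263² + 0.750² = 6.1889
Covariances σ_ij = r_ij · s_i · s_j:
  σ(Q1,Q2) = 0.334 × 1.321 × 1.512 = 0.6671
  σ(Q1,Q3) = 0.368 × 1.321 × 1.263 = 0.6140
  σ(Q1,Q4) = 0.256 × 1.321 × 0.750 = 0.2536
  σ(Q2,Q3) = 0.379 × 1.512 × 1.263 = 0.7238
  σ(Q2,Q4) = 0.628 × 1.512 × 0.750 = 0.7122
  σ(Q3,Q4) = 0.249 × 1.263 × 0.750 = 0.2359
σ²_T = Σσ²ᵢ + 2·Σσ_ij = 6.1889 + 2 × 3.2066 = 12.6021
α = (4/3)·(1 − 6.1889/12.6021) = 0.679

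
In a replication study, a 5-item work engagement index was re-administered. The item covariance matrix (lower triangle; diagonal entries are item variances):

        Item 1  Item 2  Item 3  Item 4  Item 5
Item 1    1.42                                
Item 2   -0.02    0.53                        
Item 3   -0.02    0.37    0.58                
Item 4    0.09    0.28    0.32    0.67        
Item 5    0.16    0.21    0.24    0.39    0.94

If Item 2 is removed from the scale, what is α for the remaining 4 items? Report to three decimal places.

α = 0.527

Remaining items: Item 1, Item 3, Item 4, Item 5 (k = 4).
Σσ²ᵢ = 1.42 + 0.58 + 0.67 + 0.94 = 3.61
Var(T) = 3.61 + 2 × 1.18 = 5.97
α (item deleted) = (4/3)·(1 − 3.61/5.97) = 0.527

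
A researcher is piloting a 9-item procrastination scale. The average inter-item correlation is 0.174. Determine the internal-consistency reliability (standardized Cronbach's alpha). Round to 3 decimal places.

standardized Cronbach's alpha = 0.655

Standardized α = k·r̄ / (1 + (k−1)·r̄) = 9 × 0.174 / (1 + 8 × 0.174)
  = 1.5660 / 2.3920 = 0.655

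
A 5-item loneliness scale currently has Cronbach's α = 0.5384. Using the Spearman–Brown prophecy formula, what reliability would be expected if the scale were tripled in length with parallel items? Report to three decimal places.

Length factor m = 3
α' = m·α / (1 + (m−1)·α)
   = 3 × 0.5384 / (1 + (3 − 1) × 0.5384)
   = 1.6152 / 2.0768 = 0.778

predicted reliability = 0.778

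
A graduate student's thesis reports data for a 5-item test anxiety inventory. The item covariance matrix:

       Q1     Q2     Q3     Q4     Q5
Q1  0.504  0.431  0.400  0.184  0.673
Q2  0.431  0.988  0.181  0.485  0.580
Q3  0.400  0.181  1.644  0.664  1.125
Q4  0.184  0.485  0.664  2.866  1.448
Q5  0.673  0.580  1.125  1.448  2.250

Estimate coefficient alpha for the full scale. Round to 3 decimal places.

ΣVar(i) = 0.504 + 0.988 + 1.644 + 2.866 + 2.250 = 8.252
Σ_{i<j} σ_ij = 6.171
σ²_total = 8.252 + 2 × 6.171 = 20.594
α = (k/(k−1))·(1 − ΣVar(i)/σ²_total) = (5/4)·(1 − 8.252/20.594) = 0.749

α = 0.749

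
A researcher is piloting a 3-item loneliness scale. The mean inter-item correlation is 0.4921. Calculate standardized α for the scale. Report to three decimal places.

standardized α = 0.744

Standardized α = k·r̄ / (1 + (k−1)·r̄) = 3 × 0.4921 / (1 + 2 × 0.4921)
  = 1.4763 / 1.9842 = 0.744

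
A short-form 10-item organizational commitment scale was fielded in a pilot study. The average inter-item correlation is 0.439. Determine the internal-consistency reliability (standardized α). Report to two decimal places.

Standardized α = k·r̄ / (1 + (k−1)·r̄) = 10 × 0.439 / (1 + 9 × 0.439)
  = 4.3900 / 4.9510 = 0.89

α = 0.89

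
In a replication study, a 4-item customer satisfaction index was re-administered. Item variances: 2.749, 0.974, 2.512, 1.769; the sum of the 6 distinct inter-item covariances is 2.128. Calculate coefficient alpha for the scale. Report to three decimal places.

ΣVar(i) = 2.749 + 0.974 + 2.512 + 1.769 = 8.004
Sum of distinct covariances = 2.128
σ²_total = ΣVar(i) + 2·Σcov = 8.004 + 2 × 2.128 = 12.260
α = (4/3)·(1 − 8.004/12.260) = 0.463

α = 0.463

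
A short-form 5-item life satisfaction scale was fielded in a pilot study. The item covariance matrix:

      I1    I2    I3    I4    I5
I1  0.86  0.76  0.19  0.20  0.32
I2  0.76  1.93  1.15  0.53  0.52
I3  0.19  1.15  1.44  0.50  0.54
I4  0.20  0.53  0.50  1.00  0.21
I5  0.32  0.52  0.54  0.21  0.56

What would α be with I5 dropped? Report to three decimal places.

Remaining items: I1, I2, I3, I4 (k = 4).
Σσ²ᵢ = 0.86 + 1.93 + 1.44 + 1.00 = 5.23
Var(T) = 5.23 + 2 × 3.33 = 11.89
α (item deleted) = (4/3)·(1 − 5.23/11.89) = 0.747

α = 0.747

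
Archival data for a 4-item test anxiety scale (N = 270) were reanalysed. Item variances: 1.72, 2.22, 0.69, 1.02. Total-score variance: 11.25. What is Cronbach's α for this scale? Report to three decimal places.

α = 0.664

Σσᵢ² = 1.72 + 2.22 + 0.69 + 1.02 = 5.65
α = (k/(k−1))·(1 − Σσᵢ²/total variance) = (4/3)·(1 − 5.65/11.25) = 0.664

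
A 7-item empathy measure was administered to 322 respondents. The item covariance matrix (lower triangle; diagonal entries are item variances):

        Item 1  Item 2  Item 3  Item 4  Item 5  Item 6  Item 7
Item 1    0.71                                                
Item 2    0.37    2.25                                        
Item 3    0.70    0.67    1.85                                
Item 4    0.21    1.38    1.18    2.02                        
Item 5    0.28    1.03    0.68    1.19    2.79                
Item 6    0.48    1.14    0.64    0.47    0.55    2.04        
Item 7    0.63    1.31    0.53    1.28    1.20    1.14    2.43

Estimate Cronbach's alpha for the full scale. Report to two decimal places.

sum of item variances = 0.71 + 2.25 + 1.85 + 2.02 + 2.79 + 2.04 + 2.43 = 14.09
Sum of the distinct covariances = 17.06
total variance = 14.09 + 2 × 17.06 = 48.21
α = (k/(k−1))·(1 − sum of item variances/total variance) = (7/6)·(1 − 14.09/48.21) = 0.83

Cronbach's alpha = 0.83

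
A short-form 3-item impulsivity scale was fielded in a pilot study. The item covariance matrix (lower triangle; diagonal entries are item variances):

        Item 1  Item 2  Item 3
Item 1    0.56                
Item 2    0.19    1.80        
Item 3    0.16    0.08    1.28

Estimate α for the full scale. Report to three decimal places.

α = 0.287

Σσᵢ² = 0.56 + 1.80 + 1.28 = 3.64
Σ_{i<j} σ_ij = 0.43
total variance = 3.64 + 2 × 0.43 = 4.50
α = (k/(k−1))·(1 − Σσᵢ²/total variance) = (3/2)·(1 − 3.64/4.50) = 0.287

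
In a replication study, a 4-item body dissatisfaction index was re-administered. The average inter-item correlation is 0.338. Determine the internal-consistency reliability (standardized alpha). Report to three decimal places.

Standardized α = k·r̄ / (1 + (k−1)·r̄) = 4 × 0.338 / (1 + 3 × 0.338)
  = 1.3520 / 2.0140 = 0.671

α = 0.671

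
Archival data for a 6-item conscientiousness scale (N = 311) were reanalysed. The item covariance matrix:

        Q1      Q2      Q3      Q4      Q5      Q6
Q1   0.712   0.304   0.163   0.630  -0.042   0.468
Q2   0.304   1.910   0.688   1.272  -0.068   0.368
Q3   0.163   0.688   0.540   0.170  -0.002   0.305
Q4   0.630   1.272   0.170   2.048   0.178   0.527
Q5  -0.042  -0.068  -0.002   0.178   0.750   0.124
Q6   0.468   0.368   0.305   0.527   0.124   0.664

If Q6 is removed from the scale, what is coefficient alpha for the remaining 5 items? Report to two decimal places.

Remaining items: Q1, Q2, Q3, Q4, Q5 (k = 5).
Σσ²ᵢ = 0.712 + 1.910 + 0.540 + 2.048 + 0.750 = 5.960
σ²_T = 5.960 + 2 × 3.293 = 12.546
α (item deleted) = (5/4)·(1 − 5.960/12.546) = 0.66

α = 0.66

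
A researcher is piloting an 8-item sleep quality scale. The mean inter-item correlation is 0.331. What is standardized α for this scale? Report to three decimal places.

Standardized α = k·r̄ / (1 + (k−1)·r̄) = 8 × 0.331 / (1 + 7 × 0.331)
  = 2.6480 / 3.3170 = 0.798

α = 0.798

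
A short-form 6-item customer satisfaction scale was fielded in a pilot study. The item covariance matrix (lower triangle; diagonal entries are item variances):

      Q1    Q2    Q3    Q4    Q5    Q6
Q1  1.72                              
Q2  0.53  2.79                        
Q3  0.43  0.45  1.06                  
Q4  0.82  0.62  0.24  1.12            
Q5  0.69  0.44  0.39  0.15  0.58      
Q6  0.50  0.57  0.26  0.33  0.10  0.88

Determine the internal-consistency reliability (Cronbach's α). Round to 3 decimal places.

sum of item variances = 1.72 + 2.79 + 1.06 + 1.12 + 0.58 + 0.88 = 8.15
Sum of off-diagonal covariances = 6.52
Var(T) = 8.15 + 2 × 6.52 = 21.19
α = (k/(k−1))·(1 − sum of item variances/Var(T)) = (6/5)·(1 − 8.15/21.19) = 0.738

α = 0.738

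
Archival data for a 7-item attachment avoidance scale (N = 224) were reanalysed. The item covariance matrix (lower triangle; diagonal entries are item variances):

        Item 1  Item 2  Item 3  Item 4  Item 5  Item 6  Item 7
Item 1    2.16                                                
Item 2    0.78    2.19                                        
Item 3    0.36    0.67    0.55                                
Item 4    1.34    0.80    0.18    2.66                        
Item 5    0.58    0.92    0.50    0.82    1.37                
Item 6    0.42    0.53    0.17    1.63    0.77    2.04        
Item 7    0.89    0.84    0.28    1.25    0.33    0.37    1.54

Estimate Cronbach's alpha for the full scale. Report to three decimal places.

α = 0.814

sum of item variances = 2.16 + 2.19 + 0.55 + 2.66 + 1.37 + 2.04 + 1.54 = 12.51
Sum of the distinct covariances = 14.43
σ²_total = 12.51 + 2 × 14.43 = 41.37
α = (k/(k−1))·(1 − sum of item variances/σ²_total) = (7/6)·(1 − 12.51/41.37) = 0.814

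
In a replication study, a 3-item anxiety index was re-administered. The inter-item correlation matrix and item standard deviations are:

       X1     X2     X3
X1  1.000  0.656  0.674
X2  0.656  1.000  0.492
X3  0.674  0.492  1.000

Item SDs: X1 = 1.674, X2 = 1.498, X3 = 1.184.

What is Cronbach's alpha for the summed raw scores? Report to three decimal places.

Σσ²ᵢ = 1.674² + 1.498² + 1.184² = 6.4481
Covariances σ_ij = r_ij · s_i · s_j:
  σ(X1,X2) = 0.656 × 1.674 × 1.498 = 1.6450
  σ(X1,X3) = 0.674 × 1.674 × 1.184 = 1.3359
  σ(X2,X3) = 0.492 × 1.498 × 1.184 = 0.8726
σ²_T = Σσ²ᵢ + 2·Σσ_ij = 6.4481 + 2 × 3.8535 = 14.1551
α = (3/2)·(1 − 6.4481/14.1551) = 0.817

α = 0.817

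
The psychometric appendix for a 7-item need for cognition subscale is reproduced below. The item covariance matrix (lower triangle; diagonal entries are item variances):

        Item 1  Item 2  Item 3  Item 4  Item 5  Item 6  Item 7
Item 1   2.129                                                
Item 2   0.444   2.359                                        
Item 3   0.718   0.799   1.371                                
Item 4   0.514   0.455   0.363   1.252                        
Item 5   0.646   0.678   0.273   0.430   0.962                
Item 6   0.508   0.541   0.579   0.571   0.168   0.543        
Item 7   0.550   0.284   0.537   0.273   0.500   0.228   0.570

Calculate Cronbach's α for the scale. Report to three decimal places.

Cronbach's α = 0.801

Σσ²ᵢ = 2.129 + 2.359 + 1.371 + 1.252 + 0.962 + 0.543 + 0.570 = 9.186
Σ_{i<j} σ_ij = 10.059
σ²_total = 9.186 + 2 × 10.059 = 29.304
α = (k/(k−1))·(1 − Σσ²ᵢ/σ²_total) = (7/6)·(1 − 9.186/29.304) = 0.801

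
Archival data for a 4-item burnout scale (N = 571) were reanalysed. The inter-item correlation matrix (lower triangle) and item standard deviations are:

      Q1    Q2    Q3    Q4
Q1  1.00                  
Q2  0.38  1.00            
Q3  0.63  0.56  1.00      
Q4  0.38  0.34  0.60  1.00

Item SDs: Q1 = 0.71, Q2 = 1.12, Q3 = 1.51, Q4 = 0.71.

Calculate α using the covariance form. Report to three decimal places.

α = 0.762

Σσ²ᵢ = 0.71² + 1.12² + 1.51² + 0.71² = 4.5427
Covariances σ_ij = r_ij · s_i · s_j:
  σ(Q1,Q2) = 0.38 × 0.71 × 1.12 = 0.3022
  σ(Q1,Q3) = 0.63 × 0.71 × 1.51 = 0.6754
  σ(Q1,Q4) = 0.38 × 0.71 × 0.71 = 0.1916
  σ(Q2,Q3) = 0.56 × 1.12 × 1.51 = 0.9471
  σ(Q2,Q4) = 0.34 × 1.12 × 0.71 = 0.2704
  σ(Q3,Q4) = 0.60 × 1.51 × 0.71 = 0.6433
σ²_T = Σσ²ᵢ + 2·Σσ_ij = 4.5427 + 2 × 3.0300 = 10.6027
α = (4/3)·(1 − 4.5427/10.6027) = 0.762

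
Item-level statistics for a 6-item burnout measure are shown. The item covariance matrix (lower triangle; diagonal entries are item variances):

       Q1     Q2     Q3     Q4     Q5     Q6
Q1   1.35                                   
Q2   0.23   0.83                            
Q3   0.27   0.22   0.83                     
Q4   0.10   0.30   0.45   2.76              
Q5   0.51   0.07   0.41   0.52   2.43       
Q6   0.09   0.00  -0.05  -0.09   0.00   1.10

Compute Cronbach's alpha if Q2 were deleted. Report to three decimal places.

α = 0.429

Remaining items: Q1, Q3, Q4, Q5, Q6 (k = 5).
sum of item variances = 1.35 + 0.83 + 2.76 + 2.43 + 1.10 = 8.47
total variance = 8.47 + 2 × 2.21 = 12.89
α (item deleted) = (5/4)·(1 − 8.47/12.89) = 0.429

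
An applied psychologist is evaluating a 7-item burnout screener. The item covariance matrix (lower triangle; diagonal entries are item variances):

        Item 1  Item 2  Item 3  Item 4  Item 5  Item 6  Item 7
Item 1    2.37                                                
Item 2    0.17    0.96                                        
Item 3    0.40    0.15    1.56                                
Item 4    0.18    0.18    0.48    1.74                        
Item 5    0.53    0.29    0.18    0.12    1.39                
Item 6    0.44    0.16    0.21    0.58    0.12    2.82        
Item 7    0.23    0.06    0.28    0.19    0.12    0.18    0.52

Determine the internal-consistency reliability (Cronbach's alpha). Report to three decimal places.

α = 0.560

sum of item variances = 2.37 + 0.96 + 1.56 + 1.74 + 1.39 + 2.82 + 0.52 = 11.36
Σ_{i<j} σ_ij = 5.25
total variance = 11.36 + 2 × 5.25 = 21.86
α = (k/(k−1))·(1 − sum of item variances/total variance) = (7/6)·(1 − 11.36/21.86) = 0.560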